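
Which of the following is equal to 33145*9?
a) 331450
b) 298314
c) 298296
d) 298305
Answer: d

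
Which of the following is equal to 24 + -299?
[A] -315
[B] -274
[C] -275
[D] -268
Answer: C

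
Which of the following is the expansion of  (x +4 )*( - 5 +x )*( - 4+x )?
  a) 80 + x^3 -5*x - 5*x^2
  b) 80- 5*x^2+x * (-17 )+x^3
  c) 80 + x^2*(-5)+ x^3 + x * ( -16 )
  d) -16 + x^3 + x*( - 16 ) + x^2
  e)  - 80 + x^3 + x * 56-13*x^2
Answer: c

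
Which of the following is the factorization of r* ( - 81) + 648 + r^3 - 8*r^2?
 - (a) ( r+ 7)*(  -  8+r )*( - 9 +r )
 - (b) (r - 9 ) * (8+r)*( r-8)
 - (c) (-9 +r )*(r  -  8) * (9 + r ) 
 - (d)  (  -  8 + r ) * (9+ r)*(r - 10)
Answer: c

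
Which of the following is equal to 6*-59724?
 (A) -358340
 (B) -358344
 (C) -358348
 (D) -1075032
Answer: B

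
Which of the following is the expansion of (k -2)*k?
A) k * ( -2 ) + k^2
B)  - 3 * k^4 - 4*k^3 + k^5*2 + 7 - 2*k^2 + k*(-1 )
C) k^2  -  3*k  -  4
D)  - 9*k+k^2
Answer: A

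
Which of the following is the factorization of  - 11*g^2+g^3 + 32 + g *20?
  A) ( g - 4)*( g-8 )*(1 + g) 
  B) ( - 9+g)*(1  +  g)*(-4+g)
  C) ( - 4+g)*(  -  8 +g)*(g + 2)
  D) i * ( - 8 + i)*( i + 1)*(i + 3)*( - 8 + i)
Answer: A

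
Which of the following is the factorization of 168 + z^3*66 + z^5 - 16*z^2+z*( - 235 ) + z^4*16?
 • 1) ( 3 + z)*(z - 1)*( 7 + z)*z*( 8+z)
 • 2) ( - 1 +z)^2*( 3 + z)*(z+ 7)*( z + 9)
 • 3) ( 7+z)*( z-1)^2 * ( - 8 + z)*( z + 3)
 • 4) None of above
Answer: 4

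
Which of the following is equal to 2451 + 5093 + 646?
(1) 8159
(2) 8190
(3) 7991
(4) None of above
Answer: 2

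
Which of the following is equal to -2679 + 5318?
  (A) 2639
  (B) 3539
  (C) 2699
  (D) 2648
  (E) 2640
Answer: A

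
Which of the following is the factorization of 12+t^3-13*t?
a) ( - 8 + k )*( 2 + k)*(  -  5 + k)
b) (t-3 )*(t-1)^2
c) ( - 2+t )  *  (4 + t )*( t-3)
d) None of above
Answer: d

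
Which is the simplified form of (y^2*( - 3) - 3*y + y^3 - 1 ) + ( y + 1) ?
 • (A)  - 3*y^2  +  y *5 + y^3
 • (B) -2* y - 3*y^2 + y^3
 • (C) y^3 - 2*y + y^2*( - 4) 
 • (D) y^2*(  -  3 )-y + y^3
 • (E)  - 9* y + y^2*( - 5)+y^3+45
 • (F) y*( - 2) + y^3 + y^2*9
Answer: B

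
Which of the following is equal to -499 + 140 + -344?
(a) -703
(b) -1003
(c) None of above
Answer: a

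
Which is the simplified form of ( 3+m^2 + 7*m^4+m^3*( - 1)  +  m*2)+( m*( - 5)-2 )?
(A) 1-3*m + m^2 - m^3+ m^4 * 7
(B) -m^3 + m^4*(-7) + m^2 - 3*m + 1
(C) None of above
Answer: A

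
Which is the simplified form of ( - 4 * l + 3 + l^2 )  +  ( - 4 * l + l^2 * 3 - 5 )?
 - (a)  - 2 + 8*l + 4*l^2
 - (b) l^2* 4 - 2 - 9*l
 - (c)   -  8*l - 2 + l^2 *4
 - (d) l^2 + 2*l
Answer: c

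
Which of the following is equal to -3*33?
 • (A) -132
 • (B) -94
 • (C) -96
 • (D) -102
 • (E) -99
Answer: E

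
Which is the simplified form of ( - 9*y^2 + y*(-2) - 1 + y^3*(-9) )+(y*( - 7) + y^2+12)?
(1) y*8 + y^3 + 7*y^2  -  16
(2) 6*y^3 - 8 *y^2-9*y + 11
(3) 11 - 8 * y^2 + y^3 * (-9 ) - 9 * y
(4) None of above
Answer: 3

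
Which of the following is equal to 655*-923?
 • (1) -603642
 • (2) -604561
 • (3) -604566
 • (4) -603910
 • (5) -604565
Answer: 5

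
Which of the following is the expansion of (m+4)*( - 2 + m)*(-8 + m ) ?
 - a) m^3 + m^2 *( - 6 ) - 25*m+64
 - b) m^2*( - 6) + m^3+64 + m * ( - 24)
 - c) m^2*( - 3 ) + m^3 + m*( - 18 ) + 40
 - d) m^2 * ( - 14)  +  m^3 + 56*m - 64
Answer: b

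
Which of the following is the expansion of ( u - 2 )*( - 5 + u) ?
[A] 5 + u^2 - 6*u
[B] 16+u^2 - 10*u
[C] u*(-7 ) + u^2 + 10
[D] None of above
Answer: C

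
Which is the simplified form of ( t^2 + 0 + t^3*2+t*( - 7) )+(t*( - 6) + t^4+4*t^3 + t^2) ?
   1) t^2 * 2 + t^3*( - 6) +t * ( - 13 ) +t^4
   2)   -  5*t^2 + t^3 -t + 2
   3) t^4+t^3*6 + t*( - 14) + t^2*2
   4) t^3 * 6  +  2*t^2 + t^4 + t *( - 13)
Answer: 4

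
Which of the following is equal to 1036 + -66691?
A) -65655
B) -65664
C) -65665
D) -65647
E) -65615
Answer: A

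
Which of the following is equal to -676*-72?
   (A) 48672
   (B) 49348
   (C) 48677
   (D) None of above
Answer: A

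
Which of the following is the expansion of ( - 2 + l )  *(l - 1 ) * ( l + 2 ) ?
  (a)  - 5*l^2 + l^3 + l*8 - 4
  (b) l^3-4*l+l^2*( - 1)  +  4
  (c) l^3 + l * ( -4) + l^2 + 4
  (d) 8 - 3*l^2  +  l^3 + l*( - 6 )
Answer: b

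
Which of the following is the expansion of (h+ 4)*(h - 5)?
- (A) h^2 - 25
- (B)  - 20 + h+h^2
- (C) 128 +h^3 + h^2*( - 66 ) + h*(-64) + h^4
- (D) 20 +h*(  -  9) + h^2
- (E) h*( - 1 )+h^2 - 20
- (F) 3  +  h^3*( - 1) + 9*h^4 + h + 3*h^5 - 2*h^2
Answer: E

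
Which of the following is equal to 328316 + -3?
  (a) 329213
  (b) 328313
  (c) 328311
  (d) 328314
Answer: b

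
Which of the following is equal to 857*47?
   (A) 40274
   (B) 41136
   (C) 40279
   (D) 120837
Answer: C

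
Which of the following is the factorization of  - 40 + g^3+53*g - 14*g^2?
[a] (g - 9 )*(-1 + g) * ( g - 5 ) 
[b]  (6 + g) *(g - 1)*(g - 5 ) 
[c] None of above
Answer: c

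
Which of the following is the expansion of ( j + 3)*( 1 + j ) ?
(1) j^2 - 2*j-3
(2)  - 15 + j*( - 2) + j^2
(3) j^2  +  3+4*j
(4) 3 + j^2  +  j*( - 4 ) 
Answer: 3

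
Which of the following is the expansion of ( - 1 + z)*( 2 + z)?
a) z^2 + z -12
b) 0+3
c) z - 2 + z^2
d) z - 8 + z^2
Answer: c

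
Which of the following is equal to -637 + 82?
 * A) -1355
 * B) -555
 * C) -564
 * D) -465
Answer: B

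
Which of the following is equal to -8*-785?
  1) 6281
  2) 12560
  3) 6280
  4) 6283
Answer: 3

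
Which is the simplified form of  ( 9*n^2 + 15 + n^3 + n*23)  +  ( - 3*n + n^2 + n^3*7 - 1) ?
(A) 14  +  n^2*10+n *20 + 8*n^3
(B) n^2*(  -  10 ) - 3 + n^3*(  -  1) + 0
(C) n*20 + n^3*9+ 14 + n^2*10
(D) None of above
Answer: A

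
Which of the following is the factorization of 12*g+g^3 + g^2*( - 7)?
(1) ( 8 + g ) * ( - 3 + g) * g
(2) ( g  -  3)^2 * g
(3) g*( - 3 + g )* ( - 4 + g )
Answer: 3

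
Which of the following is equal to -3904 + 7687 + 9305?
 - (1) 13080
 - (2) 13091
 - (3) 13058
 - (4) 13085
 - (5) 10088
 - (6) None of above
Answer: 6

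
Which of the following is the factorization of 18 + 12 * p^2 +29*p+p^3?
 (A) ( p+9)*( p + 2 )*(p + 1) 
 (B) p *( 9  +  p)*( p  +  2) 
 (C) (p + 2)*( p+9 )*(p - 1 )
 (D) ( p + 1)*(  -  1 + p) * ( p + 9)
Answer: A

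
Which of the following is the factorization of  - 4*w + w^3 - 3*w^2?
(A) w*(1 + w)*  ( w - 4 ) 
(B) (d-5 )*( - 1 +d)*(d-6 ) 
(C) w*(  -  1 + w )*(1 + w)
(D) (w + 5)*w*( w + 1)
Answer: A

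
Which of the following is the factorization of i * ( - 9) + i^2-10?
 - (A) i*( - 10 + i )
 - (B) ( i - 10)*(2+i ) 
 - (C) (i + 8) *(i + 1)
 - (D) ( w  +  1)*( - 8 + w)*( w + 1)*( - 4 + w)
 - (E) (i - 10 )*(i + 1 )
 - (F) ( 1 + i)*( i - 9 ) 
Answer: E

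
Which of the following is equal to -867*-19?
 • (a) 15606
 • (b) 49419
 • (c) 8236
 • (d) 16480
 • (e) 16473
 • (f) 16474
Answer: e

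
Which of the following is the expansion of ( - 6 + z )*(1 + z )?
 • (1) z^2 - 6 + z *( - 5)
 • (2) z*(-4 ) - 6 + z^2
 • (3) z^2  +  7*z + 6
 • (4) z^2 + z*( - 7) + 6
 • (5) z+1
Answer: 1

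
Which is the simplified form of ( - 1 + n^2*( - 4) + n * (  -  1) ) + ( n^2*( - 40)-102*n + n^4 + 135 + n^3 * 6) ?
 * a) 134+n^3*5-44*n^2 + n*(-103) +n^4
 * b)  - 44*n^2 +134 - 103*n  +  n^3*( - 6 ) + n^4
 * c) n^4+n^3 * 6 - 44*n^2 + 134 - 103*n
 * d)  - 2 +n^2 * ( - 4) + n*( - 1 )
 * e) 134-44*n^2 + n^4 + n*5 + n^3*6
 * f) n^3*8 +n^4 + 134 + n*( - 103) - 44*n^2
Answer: c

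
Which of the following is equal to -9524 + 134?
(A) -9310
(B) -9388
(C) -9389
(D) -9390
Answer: D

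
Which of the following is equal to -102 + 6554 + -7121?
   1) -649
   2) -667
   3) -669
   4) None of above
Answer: 3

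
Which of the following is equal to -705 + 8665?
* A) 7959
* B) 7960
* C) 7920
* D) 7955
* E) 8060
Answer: B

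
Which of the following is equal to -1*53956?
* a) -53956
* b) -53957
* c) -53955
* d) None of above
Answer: a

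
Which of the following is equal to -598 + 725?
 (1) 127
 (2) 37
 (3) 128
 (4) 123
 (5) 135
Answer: 1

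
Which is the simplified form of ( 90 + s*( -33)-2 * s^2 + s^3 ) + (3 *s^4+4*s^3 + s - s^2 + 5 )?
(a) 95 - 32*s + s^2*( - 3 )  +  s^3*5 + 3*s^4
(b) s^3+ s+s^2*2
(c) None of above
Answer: a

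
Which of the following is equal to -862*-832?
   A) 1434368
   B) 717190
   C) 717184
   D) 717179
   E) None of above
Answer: C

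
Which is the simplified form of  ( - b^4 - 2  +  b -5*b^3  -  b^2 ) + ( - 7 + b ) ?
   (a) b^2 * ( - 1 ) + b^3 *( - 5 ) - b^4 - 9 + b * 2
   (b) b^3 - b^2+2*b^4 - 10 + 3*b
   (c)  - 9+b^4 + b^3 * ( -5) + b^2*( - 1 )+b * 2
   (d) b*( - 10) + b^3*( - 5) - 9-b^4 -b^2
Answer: a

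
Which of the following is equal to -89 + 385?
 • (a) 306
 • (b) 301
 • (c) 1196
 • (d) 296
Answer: d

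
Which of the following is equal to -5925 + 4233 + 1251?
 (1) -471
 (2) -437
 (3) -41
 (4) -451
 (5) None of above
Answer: 5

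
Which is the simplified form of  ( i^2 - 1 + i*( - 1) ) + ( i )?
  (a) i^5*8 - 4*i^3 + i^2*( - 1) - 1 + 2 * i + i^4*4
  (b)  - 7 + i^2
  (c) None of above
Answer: c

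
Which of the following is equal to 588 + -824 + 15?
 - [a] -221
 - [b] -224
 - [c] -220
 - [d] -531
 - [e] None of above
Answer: a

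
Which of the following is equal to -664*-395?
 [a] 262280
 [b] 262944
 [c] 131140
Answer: a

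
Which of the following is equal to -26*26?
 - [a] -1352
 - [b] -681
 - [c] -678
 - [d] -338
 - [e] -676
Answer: e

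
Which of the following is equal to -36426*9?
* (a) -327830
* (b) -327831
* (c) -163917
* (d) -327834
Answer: d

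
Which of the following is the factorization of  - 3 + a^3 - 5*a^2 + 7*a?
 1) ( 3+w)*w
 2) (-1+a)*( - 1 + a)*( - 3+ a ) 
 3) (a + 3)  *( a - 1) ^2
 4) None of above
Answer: 2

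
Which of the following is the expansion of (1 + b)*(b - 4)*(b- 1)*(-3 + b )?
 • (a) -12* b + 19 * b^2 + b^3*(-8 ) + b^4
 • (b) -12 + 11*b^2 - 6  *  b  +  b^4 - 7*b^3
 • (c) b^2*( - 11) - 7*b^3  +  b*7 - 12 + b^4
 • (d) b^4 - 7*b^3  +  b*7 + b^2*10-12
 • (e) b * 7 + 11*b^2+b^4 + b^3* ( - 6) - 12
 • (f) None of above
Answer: f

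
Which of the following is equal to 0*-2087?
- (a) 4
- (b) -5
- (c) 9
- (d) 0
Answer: d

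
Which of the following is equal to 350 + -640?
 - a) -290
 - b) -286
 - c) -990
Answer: a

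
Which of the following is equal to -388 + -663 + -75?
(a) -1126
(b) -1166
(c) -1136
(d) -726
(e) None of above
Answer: a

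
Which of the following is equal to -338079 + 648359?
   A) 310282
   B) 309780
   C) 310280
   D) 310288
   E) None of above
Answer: C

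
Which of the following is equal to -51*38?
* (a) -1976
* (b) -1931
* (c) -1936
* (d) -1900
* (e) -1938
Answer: e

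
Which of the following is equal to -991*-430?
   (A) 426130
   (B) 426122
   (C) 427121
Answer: A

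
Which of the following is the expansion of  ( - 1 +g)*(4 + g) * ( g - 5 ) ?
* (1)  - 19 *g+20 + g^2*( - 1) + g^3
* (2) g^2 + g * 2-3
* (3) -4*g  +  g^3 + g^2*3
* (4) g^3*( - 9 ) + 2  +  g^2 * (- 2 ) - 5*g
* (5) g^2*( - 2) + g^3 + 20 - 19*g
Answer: 5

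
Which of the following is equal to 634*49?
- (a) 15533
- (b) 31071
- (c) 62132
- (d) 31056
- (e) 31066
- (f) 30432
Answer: e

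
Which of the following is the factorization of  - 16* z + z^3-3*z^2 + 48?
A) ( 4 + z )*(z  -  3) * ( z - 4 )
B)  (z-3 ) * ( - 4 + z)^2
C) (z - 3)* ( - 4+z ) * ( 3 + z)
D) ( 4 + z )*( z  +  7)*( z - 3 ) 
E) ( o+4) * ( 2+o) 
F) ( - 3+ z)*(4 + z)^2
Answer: A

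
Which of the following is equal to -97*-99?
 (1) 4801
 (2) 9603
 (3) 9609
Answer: 2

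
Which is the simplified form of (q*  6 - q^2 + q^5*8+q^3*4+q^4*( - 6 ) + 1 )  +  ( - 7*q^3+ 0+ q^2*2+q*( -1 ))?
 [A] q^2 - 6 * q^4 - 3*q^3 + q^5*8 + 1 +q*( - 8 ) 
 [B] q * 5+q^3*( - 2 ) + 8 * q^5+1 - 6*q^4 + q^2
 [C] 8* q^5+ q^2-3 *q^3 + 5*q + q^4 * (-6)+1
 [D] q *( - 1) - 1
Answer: C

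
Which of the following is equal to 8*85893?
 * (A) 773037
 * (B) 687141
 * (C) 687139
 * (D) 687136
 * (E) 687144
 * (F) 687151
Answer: E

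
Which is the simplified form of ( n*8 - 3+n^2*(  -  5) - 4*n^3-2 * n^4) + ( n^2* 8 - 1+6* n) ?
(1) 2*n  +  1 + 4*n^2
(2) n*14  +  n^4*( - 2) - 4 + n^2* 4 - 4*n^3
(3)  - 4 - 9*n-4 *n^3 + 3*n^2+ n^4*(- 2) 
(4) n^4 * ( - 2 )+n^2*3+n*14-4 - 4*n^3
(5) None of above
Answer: 4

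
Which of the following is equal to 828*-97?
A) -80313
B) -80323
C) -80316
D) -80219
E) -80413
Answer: C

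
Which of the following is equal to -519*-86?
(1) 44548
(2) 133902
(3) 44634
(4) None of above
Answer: 3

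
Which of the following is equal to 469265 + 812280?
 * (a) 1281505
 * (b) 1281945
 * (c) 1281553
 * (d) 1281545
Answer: d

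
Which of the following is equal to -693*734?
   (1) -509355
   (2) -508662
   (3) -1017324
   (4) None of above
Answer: 2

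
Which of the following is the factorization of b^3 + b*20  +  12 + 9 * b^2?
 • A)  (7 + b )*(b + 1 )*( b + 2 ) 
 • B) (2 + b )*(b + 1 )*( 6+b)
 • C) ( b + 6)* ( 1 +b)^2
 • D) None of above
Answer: B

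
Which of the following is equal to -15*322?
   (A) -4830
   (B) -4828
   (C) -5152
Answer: A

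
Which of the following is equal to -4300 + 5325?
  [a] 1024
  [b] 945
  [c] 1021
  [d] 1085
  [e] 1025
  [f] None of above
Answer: e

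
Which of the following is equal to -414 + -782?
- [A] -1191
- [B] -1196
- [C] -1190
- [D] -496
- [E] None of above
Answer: B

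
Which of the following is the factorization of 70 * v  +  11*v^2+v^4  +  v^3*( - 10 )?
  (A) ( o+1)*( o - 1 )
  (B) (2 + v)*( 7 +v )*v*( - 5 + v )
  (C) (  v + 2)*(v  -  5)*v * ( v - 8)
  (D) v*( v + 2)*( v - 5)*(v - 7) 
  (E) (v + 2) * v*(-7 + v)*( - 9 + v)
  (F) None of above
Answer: D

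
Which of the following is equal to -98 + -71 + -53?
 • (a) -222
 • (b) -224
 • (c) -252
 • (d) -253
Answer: a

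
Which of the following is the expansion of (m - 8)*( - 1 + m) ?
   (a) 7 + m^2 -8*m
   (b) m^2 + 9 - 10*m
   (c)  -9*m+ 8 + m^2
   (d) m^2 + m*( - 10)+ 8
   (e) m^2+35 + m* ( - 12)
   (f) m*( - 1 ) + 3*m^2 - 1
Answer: c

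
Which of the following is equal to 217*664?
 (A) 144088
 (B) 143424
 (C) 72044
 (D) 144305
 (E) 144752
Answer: A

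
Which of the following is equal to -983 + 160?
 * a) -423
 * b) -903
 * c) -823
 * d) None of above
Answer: c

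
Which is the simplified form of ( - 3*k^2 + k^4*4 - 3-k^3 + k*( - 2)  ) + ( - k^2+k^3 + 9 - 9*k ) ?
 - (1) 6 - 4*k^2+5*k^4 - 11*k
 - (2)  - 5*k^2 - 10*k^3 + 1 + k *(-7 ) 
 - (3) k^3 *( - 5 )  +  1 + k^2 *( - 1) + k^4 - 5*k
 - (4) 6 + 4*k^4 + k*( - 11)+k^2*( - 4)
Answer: 4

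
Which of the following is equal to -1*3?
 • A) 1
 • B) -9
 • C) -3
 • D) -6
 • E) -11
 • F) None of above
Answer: C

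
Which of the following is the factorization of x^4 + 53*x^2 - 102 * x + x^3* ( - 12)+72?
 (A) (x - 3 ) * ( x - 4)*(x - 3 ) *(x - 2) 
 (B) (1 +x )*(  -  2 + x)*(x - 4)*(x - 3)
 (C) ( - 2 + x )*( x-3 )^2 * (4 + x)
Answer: A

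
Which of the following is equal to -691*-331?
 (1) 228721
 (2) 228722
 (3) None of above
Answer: 1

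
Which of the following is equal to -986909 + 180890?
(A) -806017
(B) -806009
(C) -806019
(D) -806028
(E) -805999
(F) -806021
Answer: C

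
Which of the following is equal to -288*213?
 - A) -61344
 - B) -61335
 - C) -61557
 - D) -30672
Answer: A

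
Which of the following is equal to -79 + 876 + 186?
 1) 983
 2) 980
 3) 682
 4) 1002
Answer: 1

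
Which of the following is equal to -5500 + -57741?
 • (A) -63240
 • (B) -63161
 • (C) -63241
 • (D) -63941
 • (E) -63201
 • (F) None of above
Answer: C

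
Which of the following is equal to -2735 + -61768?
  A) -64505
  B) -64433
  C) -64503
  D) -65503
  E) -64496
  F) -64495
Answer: C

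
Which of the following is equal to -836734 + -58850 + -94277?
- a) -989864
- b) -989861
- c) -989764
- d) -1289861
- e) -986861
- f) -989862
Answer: b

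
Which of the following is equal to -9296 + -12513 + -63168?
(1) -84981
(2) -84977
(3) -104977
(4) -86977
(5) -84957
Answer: 2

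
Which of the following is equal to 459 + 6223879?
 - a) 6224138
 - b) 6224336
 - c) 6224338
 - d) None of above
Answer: c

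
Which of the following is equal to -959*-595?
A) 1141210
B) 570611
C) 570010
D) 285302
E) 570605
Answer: E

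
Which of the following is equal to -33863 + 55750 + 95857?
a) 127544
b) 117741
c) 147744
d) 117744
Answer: d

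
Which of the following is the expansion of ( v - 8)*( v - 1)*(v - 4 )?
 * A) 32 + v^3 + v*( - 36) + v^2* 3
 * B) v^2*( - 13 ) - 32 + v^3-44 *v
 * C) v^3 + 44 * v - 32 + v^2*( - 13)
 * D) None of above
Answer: C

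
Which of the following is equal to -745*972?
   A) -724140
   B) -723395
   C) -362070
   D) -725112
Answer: A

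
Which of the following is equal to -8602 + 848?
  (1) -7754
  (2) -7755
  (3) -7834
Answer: 1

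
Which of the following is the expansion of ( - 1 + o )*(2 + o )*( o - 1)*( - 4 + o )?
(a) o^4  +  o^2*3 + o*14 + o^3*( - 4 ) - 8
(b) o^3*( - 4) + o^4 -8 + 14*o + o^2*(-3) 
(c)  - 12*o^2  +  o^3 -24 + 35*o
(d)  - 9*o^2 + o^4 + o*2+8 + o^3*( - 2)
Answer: b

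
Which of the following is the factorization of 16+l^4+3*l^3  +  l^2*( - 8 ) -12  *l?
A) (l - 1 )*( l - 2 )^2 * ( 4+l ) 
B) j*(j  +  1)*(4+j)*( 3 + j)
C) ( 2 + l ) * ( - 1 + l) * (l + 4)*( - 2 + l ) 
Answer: C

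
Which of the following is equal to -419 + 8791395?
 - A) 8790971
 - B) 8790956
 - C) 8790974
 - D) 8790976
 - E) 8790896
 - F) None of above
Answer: D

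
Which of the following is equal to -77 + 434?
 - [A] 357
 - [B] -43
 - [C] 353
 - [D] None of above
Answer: A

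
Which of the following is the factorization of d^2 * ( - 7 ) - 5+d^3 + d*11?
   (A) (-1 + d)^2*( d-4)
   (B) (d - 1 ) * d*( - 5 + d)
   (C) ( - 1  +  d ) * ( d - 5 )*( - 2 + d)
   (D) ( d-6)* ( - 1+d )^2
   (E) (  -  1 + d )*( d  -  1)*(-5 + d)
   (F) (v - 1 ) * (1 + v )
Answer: E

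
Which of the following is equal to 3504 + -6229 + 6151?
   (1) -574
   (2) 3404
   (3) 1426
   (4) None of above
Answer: 4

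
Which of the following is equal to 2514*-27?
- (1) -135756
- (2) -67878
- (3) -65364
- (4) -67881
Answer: 2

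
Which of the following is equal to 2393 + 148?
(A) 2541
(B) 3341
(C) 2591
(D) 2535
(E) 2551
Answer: A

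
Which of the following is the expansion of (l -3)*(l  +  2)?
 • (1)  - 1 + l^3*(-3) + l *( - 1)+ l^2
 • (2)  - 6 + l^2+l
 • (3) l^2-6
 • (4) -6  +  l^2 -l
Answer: 4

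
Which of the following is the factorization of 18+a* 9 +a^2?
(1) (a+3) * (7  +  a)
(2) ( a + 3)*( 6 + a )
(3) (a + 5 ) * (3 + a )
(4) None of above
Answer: 2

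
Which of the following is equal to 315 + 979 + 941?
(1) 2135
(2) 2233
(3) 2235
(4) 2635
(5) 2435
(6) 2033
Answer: 3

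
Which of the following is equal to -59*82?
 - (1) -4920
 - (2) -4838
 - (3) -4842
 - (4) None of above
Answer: 2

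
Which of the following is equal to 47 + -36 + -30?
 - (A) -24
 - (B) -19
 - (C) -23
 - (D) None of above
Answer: B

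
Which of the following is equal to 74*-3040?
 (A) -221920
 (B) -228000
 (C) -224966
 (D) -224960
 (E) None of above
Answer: D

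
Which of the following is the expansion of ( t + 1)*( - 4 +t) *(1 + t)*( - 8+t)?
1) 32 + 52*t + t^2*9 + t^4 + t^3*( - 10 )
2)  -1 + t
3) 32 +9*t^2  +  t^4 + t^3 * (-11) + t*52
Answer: 1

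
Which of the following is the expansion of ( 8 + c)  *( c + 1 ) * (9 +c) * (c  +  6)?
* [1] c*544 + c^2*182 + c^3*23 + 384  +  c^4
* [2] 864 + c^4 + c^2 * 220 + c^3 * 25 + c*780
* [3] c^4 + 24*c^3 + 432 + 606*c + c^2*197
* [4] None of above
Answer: 3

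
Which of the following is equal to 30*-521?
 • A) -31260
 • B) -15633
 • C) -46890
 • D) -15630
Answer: D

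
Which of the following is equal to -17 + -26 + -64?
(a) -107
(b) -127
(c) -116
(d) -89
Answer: a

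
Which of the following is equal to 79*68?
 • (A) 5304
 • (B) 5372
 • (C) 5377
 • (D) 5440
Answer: B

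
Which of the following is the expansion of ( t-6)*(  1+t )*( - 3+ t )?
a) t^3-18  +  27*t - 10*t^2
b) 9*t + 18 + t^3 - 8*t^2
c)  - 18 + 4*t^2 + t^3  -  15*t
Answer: b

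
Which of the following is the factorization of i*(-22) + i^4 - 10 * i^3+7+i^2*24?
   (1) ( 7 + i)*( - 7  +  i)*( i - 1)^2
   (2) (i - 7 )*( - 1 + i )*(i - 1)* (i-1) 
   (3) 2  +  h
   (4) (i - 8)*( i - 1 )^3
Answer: 2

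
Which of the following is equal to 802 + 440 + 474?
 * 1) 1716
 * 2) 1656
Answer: 1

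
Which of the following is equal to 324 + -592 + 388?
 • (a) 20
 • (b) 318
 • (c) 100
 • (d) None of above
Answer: d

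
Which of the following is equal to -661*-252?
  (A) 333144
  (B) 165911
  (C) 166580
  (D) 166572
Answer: D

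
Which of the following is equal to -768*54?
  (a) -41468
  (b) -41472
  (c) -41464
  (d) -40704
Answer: b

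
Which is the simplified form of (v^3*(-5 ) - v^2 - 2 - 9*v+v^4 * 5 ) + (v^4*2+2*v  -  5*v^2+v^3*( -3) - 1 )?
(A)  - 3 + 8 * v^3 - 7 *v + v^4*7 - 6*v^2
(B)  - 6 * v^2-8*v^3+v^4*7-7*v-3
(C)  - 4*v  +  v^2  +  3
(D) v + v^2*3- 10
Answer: B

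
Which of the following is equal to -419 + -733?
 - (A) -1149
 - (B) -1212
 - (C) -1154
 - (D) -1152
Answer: D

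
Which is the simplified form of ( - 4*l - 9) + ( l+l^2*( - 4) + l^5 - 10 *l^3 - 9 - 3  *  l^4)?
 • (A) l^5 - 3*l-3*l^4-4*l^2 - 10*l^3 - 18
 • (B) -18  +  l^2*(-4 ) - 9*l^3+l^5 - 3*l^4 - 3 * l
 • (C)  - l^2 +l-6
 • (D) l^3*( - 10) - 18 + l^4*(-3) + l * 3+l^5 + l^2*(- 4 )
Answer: A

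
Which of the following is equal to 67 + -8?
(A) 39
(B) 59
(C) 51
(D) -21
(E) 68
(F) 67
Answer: B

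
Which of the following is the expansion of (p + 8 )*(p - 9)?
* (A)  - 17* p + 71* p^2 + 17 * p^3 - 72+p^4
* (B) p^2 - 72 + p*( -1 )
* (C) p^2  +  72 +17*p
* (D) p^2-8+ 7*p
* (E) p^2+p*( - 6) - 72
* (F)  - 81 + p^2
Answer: B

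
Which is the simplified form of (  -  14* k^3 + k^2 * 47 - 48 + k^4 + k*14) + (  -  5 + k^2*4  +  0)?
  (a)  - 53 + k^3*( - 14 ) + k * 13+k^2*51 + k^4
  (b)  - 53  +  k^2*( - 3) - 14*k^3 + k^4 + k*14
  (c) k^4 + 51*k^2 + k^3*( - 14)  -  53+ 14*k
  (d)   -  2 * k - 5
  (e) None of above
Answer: c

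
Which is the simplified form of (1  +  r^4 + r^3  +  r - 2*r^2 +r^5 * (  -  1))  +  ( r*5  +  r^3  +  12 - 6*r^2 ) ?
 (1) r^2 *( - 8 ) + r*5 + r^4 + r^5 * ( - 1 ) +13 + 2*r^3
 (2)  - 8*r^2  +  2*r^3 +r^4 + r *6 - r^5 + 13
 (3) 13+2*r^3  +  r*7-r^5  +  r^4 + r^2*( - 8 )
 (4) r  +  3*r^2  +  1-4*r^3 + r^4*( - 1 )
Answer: 2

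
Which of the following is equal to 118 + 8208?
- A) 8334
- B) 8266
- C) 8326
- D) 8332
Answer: C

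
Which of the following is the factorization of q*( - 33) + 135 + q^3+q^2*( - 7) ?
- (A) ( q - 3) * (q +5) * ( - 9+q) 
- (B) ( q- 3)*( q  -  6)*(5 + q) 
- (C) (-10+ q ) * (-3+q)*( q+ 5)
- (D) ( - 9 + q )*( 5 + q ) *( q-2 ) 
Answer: A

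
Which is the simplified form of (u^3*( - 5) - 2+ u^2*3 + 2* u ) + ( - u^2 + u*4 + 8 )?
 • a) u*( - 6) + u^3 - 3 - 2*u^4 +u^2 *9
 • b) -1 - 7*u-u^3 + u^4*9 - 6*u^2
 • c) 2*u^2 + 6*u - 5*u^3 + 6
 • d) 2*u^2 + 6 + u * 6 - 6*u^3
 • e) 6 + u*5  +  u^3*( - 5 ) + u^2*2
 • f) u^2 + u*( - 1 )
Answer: c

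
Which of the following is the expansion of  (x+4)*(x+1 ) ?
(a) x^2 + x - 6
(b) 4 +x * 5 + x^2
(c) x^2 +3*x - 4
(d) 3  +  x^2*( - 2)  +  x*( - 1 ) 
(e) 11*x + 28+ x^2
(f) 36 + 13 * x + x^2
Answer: b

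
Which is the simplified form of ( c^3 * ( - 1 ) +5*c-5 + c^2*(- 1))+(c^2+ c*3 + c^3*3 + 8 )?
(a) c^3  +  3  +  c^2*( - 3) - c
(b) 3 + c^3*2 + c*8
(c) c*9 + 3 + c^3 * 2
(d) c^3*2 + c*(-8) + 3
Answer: b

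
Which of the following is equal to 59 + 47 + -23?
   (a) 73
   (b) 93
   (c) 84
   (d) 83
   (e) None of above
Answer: d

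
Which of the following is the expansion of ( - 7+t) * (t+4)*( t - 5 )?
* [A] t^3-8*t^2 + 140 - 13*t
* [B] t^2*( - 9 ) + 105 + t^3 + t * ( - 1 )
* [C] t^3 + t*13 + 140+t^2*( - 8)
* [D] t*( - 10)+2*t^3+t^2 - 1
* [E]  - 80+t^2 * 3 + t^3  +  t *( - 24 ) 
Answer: A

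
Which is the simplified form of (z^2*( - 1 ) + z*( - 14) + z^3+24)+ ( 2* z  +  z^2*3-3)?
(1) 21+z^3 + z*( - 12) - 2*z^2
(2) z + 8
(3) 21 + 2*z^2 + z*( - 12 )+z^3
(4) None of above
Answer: 3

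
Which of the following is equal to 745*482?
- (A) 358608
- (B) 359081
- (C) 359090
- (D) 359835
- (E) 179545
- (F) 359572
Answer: C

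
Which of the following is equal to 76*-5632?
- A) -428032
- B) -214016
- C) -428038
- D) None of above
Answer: A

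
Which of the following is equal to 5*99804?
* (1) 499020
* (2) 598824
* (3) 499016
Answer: 1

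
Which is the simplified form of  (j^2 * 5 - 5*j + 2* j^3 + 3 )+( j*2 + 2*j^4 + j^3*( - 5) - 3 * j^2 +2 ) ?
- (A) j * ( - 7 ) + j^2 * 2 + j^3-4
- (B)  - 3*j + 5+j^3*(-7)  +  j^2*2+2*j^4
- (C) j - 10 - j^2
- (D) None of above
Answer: D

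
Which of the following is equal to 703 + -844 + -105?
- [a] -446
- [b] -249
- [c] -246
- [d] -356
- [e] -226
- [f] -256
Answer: c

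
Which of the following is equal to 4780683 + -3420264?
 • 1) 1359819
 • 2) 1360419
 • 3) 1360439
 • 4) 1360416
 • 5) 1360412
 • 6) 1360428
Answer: 2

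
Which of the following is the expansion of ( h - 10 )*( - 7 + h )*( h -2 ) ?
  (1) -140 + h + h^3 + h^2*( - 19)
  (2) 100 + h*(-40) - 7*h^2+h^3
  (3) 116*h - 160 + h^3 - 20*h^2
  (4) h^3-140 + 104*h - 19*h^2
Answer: 4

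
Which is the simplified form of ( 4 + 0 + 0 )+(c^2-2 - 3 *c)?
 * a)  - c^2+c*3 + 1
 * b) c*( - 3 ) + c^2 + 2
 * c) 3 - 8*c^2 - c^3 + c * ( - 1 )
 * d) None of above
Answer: b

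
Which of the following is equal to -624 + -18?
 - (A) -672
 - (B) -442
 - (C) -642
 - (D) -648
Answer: C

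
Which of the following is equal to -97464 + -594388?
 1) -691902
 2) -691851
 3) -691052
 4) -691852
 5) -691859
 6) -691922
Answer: 4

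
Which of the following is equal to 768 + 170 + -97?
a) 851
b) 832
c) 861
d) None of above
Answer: d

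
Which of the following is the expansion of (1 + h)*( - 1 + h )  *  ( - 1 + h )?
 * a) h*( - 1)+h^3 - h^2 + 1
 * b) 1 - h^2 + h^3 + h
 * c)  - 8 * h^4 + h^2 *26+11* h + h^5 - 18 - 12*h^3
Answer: a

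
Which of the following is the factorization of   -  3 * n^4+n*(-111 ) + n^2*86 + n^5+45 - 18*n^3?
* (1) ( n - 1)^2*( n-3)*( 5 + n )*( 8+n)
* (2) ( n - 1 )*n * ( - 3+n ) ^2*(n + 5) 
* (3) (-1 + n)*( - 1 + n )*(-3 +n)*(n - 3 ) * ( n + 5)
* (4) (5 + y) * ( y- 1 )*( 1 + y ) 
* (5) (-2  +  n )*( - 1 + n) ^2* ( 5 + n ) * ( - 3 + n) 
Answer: 3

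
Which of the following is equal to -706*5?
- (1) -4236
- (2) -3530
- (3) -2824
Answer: 2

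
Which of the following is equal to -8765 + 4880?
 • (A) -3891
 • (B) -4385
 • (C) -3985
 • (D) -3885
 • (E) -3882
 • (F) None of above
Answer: D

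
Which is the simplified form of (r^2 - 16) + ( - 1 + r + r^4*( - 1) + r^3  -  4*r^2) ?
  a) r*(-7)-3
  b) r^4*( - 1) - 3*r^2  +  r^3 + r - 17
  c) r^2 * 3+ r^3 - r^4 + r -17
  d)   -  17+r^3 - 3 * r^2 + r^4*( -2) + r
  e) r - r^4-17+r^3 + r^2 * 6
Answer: b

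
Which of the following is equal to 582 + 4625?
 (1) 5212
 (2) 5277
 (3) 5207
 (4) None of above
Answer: 3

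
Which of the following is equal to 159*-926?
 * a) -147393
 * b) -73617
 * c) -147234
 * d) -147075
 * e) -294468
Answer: c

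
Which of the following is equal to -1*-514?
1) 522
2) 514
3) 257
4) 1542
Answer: 2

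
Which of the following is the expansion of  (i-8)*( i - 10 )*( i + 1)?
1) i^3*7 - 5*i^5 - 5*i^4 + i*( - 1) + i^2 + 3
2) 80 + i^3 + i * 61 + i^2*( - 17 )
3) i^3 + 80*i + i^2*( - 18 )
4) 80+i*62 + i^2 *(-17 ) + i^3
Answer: 4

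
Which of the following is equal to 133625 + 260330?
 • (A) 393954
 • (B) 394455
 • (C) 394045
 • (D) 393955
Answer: D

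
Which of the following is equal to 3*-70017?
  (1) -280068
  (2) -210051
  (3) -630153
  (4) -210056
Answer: 2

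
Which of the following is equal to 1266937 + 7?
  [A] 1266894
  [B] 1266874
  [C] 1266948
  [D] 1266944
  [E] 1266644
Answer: D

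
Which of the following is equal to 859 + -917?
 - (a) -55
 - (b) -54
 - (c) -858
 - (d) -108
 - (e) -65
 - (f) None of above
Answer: f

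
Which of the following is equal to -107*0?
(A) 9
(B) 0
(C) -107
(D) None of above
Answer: B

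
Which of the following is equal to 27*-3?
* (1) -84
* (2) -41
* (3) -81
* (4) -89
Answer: 3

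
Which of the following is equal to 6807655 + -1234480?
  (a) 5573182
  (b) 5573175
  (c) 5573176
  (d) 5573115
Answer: b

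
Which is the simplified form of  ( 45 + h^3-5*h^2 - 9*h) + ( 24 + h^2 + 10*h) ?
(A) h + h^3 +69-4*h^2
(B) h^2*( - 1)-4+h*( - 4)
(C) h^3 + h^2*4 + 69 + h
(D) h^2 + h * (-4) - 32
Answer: A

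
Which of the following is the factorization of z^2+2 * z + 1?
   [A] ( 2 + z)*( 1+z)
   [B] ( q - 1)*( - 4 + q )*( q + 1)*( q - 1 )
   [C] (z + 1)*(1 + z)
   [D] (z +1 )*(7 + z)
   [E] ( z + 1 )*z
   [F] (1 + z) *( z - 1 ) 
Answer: C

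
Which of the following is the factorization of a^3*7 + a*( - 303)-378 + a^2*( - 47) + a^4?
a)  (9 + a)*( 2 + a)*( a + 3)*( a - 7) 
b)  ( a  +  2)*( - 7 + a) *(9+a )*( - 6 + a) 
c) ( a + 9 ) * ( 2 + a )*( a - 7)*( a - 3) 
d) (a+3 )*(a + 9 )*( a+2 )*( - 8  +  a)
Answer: a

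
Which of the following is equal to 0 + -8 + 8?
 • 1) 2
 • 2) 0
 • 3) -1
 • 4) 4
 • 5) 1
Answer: 2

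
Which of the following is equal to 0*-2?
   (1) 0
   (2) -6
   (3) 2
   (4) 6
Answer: 1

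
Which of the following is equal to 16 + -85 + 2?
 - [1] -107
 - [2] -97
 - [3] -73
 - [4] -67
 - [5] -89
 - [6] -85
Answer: 4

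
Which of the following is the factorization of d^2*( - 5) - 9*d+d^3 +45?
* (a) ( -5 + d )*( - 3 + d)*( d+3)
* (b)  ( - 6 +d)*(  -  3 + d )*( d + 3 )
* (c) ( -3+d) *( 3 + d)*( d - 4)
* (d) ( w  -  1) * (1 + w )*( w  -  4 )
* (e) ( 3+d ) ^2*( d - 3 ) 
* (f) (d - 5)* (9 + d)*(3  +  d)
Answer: a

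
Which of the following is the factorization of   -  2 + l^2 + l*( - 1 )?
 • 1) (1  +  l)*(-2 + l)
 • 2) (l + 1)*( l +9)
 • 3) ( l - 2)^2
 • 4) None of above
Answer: 1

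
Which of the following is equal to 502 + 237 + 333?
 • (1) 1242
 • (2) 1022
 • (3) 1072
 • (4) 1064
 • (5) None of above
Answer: 3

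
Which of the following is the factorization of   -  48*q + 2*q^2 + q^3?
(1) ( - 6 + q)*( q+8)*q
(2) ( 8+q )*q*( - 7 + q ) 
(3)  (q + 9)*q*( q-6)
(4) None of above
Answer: 1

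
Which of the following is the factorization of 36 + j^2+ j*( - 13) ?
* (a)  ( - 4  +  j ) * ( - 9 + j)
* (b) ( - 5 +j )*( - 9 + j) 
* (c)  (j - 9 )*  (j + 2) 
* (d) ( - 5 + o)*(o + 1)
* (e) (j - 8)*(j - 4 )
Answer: a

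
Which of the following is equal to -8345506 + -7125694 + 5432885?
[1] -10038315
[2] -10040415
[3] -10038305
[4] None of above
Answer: 1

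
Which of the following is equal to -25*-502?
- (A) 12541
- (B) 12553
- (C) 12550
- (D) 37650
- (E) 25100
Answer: C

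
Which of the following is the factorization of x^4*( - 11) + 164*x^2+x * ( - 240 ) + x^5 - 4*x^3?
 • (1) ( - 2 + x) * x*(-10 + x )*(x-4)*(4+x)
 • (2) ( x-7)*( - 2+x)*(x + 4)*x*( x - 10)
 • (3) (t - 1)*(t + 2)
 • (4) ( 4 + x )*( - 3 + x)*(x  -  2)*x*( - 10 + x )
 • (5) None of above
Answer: 4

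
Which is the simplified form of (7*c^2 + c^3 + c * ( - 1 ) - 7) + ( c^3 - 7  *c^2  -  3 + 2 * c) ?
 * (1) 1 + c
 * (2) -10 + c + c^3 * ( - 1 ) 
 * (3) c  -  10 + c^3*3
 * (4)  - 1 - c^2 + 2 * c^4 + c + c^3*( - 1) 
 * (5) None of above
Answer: 5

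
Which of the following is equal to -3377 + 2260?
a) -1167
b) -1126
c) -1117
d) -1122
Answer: c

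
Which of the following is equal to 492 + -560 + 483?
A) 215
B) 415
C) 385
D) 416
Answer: B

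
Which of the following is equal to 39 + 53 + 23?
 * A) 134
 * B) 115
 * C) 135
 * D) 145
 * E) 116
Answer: B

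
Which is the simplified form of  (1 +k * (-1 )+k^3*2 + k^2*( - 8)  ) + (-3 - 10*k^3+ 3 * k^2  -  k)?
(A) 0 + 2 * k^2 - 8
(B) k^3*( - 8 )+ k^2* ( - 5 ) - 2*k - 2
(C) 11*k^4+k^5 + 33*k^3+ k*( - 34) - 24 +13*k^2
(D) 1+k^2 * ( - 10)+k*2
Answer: B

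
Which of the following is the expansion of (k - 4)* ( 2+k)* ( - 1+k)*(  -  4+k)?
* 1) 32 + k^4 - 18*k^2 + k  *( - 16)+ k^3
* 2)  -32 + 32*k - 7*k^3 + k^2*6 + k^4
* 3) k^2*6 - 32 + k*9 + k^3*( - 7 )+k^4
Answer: 2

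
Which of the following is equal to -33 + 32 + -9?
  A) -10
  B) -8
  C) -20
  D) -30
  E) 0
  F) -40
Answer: A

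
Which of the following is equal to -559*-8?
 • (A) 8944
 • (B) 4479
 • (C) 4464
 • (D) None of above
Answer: D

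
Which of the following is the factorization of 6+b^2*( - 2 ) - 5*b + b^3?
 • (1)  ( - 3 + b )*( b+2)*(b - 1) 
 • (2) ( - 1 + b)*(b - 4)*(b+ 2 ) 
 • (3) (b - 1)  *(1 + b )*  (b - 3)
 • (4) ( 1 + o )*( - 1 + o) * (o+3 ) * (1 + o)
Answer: 1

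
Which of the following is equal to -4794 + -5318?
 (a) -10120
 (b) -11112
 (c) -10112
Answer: c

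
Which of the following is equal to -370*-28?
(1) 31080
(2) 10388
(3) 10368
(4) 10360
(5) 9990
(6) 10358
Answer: 4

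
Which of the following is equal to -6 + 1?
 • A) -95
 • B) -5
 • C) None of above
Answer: B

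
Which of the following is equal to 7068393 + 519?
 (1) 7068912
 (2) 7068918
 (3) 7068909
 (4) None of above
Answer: 1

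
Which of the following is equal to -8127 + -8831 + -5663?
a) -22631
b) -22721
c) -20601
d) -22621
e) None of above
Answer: d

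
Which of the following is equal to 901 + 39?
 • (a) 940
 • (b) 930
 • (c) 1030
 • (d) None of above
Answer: a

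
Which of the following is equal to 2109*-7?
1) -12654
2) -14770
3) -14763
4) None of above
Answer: 3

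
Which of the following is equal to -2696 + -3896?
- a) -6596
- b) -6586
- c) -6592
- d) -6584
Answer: c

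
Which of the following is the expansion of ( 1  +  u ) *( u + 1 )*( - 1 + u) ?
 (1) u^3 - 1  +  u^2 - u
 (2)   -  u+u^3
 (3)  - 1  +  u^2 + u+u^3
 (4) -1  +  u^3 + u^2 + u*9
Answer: 1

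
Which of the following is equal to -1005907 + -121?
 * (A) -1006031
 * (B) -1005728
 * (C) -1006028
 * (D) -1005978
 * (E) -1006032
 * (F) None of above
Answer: C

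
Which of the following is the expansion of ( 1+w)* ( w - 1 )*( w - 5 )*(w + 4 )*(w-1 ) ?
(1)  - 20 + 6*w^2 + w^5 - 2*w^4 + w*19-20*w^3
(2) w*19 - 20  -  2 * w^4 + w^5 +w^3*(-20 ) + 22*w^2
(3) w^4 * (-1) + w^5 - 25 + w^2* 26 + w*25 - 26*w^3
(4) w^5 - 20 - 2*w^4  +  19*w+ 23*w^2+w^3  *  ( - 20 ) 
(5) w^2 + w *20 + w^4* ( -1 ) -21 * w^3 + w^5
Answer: 2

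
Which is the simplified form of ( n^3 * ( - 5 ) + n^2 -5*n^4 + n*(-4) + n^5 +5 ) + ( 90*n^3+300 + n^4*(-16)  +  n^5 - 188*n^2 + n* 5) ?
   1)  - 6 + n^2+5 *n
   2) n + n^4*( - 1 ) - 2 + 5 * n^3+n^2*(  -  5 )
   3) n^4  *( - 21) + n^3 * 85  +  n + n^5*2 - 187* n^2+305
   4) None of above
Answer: 3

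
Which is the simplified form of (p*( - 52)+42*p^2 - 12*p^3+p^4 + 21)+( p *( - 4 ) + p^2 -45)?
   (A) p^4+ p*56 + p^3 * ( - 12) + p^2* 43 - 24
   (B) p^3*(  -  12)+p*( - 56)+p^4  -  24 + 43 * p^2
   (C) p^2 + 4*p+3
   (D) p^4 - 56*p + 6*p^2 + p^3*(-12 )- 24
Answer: B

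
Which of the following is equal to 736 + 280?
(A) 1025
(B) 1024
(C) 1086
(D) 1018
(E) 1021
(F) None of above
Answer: F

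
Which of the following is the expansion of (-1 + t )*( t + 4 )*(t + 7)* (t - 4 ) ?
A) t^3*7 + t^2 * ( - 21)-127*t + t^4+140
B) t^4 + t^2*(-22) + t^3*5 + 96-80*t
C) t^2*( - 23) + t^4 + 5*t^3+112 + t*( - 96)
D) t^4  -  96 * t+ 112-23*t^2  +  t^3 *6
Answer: D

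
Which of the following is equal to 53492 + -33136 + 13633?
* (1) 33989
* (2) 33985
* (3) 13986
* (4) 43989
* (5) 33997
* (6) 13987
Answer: 1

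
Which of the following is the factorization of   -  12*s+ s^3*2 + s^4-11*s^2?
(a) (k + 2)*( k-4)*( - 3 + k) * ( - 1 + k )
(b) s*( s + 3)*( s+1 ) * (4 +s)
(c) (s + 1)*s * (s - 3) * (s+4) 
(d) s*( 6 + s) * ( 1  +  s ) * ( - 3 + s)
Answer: c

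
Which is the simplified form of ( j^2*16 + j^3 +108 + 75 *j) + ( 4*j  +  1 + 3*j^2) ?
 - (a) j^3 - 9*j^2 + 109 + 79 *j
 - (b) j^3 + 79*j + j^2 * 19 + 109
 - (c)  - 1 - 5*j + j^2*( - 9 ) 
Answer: b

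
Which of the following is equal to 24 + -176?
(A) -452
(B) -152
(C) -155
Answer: B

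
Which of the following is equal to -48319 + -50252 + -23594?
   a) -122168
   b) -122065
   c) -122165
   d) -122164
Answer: c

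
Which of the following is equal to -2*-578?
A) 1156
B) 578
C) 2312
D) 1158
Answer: A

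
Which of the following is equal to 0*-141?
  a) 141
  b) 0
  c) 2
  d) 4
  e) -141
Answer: b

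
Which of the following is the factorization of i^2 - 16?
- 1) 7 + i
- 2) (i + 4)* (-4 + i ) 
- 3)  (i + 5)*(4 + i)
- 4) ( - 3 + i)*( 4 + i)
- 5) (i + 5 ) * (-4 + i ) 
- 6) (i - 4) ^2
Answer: 2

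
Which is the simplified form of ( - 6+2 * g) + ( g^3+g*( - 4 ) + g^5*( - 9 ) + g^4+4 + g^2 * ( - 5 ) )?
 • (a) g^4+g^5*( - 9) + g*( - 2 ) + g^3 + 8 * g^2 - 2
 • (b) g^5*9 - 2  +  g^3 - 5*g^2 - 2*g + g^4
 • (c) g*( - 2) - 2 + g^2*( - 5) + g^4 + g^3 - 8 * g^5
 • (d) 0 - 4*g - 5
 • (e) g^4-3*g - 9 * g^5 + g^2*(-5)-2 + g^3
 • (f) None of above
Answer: f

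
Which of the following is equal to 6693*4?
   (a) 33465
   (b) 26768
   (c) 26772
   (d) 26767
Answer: c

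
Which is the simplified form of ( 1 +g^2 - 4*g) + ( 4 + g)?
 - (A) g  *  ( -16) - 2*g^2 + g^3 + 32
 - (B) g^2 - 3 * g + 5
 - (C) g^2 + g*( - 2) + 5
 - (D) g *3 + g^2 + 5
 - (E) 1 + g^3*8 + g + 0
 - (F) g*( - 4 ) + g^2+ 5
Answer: B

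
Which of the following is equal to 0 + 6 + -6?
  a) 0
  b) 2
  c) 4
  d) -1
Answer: a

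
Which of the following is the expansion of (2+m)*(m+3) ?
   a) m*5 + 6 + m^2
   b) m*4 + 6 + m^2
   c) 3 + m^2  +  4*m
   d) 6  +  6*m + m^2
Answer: a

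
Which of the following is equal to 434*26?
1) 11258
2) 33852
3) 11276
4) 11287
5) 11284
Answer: 5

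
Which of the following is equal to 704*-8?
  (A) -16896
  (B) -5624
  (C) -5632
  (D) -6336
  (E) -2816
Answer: C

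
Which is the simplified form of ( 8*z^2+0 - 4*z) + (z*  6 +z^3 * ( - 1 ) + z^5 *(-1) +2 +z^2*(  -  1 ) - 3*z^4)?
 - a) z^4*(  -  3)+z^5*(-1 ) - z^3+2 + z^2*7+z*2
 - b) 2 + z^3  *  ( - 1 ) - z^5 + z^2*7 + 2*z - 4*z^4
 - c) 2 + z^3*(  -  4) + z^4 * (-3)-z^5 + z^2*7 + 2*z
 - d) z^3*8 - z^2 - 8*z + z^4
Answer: a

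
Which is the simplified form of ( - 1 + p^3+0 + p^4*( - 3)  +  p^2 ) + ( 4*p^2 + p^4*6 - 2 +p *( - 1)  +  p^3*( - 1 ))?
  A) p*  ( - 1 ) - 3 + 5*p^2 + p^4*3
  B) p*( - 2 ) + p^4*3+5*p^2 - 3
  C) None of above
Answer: A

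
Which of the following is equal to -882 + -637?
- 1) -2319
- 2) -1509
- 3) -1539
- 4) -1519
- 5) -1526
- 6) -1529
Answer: 4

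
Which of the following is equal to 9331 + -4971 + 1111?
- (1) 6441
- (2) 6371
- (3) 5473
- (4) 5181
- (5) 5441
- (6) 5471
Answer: 6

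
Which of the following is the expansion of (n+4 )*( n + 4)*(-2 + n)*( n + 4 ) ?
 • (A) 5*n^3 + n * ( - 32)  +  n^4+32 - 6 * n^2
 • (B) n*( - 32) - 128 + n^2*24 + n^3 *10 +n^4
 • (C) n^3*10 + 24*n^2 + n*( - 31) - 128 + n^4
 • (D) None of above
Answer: B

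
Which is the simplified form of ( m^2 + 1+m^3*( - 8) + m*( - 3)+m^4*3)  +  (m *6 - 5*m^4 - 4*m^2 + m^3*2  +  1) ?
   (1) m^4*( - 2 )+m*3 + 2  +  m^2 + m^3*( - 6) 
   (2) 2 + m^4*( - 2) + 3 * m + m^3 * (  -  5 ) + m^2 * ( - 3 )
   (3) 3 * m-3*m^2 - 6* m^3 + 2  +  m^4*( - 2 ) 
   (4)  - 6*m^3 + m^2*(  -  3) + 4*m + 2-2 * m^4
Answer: 3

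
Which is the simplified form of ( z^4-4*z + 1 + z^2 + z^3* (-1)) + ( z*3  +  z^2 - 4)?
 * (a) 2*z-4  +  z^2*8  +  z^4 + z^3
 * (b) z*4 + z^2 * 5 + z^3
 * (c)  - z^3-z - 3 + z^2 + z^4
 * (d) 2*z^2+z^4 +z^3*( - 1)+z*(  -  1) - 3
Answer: d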